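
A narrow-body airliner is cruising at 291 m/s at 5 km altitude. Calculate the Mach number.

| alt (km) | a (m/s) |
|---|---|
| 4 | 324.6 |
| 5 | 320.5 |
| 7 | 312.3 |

M = 0.908

At 5 km, from the table: a = 320.5 m/s.
M = v/a = 291 / 320.5 = 0.908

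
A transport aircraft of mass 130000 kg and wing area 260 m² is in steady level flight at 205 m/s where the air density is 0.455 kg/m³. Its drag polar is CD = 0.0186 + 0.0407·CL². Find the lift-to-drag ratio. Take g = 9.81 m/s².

In steady level flight, lift balances weight: W = mg = 130000 × 9.81 = 1.2753×10^6 N.
q = ½ρv² = ½ × 0.455 × 205² = 9561 Pa.
CL = W/(q·S) = 1.2753×10^6 / (9561 × 260) = 0.513.
CD = 0.0186 + 0.0407 × 0.513² = 0.02931.
L/D = CL/CD = 0.513 / 0.02931 = 17.5

L/D = 17.5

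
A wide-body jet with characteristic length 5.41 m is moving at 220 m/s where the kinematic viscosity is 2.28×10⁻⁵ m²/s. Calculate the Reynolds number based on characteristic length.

Re = v·c/ν = 220 × 5.41 / (2.28×10⁻⁵) = 5.22×10^7

Re = 5.22×10^7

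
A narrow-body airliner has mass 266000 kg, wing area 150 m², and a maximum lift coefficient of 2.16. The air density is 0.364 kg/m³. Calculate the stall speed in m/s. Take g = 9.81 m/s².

V_stall = 210 m/s

At stall, lift equals weight: L = W = m·g = 266000 × 9.81 = 2.609×10^6 N.
From L = ½ρV²S·CL,max = W: V_stall = √(2W/(ρSCL,max)) = √(2·2.609×10^6/(0.364·150·2.16))
V_stall = √44250 = 210 m/s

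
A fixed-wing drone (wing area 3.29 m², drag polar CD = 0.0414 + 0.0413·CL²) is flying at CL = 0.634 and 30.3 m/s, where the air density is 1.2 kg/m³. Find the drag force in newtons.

D = 105 N

CD = 0.0414 + 0.0413 × 0.634² = 0.058
D = ½ρv²S·CD = ½ × 1.2 × 30.3² × 3.29 × 0.058 = 105 N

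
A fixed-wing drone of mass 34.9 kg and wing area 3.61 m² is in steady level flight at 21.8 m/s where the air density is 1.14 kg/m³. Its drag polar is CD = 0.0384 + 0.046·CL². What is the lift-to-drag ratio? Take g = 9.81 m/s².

L/D = 7.95

In steady level flight, lift balances weight: W = mg = 34.9 × 9.81 = 342.37 N.
q = ½ρv² = ½ × 1.14 × 21.8² = 270.9 Pa.
CL = W/(q·S) = 342.37 / (270.9 × 3.61) = 0.3501.
CD = 0.0384 + 0.046 × 0.3501² = 0.04404.
L/D = CL/CD = 0.3501 / 0.04404 = 7.95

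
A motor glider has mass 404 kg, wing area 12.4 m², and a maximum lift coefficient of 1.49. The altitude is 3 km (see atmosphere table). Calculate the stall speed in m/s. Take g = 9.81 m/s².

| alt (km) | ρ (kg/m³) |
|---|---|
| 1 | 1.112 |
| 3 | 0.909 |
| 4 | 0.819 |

V_stall = 21.7 m/s

At 3 km, from the table: ρ = 0.909 kg/m³.
Weight W = mg = 404 × 9.81 = 3963 N.
From L = ½ρV²S·CL,max = W: V_stall = √(2W/(ρSCL,max)) = √(2·3963/(0.909·12.4·1.49))
V_stall = √472 = 21.7 m/s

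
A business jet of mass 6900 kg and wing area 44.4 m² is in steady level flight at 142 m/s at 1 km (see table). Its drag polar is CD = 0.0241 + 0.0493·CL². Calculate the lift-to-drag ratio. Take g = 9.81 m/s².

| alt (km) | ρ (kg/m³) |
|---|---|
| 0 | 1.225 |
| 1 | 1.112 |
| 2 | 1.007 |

L/D = 5.44

At 1 km, from the table: ρ = 1.112 kg/m³.
Level flight ⇒ L = W = m·g = 6900 × 9.81 = 67689 N.
q = ½ρv² = ½ × 1.112 × 142² = 11210 Pa.
CL = W/(q·S) = 67689 / (11210 × 44.4) = 0.136.
CD = 0.0241 + 0.0493 × 0.136² = 0.02501.
L/D = CL/CD = 0.136 / 0.02501 = 5.44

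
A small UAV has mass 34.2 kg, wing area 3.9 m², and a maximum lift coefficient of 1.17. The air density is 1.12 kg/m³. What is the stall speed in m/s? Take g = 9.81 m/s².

At stall, lift equals weight: L = W = m·g = 34.2 × 9.81 = 335.5 N.
From L = ½ρV²S·CL,max = W: V_stall = √(2W/(ρSCL,max)) = √(2·335.5/(1.12·3.9·1.17))
V_stall = √131.3 = 11.5 m/s

V_stall = 11.5 m/s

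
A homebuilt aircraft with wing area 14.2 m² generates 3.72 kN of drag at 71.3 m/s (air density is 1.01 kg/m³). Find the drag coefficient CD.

CD = 0.102

From D = ½ρv²S·CD, rearranging gives CD = 2D/(ρv²S).
CD = 2 × 3720 / (1.01 × 71.3² × 14.2) = 0.102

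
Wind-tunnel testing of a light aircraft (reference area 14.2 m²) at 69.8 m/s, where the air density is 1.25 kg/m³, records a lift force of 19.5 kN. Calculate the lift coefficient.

From L = ½ρv²S·CL, rearranging gives CL = 2L/(ρv²S).
CL = 2 × 19500 / (1.25 × 69.8² × 14.2) = 0.451

CL = 0.451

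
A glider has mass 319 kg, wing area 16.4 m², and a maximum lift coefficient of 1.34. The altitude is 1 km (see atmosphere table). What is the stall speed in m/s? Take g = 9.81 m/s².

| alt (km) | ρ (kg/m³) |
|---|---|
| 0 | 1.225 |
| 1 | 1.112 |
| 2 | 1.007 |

At 1 km, from the table: ρ = 1.112 kg/m³.
Stall occurs when L = W at CL,max. W = mg = 319 × 9.81 = 3129 N.
V_stall = √(2W/(ρ·S·CL,max)) = √(2 × 3129 / (1.112 × 16.4 × 1.34))
V_stall = √256.1 = 16 m/s

V_stall = 16 m/s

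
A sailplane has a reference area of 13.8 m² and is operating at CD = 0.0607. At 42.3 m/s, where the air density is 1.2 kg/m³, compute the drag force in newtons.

D = ½ρv²S·CD = ½ × 1.2 × 42.3² × 13.8 × 0.0607 = 899 N

D = 899 N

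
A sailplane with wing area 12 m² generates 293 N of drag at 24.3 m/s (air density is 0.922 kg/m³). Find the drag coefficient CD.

CD = 0.0897

From D = ½ρv²S·CD, rearranging gives CD = 2D/(ρv²S).
CD = 2 × 293 / (0.922 × 24.3² × 12) = 0.0897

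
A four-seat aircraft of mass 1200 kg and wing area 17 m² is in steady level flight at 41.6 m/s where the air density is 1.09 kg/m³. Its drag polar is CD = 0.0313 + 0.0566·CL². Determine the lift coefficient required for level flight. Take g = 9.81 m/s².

Level flight ⇒ L = W = m·g = 1200 × 9.81 = 11772 N.
Dynamic pressure q = 0.5 × 1.09 × 41.6² = 943.2 Pa.
Required CL = L/(qS) = 11772/(943.2·17) = 0.7342.

CL = 0.734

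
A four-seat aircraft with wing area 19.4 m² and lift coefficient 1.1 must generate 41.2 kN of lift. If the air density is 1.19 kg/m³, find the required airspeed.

L = ½ρv²S·CL ⇒ v = √(2L/(ρ·S·CL))
v = √(2 × 41200 / (1.19 × 19.4 × 1.1)) = √3245 = 57 m/s

v = 57 m/s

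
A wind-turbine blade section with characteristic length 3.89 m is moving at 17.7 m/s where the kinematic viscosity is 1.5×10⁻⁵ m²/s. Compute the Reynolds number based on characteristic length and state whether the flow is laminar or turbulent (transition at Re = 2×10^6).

Re = v·c/ν = 17.7 × 3.89 / (1.5×10⁻⁵) = 4.59×10^6
Since 4.59×10^6 > 2×10^6, the flow is turbulent.

Re = 4.59×10^6 (turbulent)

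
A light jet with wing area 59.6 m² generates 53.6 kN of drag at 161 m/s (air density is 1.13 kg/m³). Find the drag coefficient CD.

From D = ½ρv²S·CD, rearranging gives CD = 2D/(ρv²S).
CD = 2 × 53600 / (1.13 × 161² × 59.6) = 0.0614

CD = 0.0614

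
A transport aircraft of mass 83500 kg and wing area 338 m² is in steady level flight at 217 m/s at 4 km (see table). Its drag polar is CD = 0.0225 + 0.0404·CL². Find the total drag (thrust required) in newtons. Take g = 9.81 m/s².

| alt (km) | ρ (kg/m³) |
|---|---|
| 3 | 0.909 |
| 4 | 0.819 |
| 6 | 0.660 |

D = 1.51×10^5 N

At 4 km, from the table: ρ = 0.819 kg/m³.
Weight W = mg = 83500 × 9.81 = 8.1914×10^5 N; in level flight L = W.
Dynamic pressure q = 0.5 × 0.819 × 217² = 19280 Pa.
CL = 2W/(ρv²S) = 2×8.1914×10^5/(0.819×217²×338) = 0.1257.
CD = 0.0225 + 0.0404 × 0.1257² = 0.02314.
D = q·S·CD = 19280 × 338 × 0.02314 = 1.508×10^5 N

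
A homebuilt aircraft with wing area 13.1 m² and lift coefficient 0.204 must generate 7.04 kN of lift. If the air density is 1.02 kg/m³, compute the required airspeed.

v = 71.9 m/s

L = ½ρv²S·CL ⇒ v = √(2L/(ρ·S·CL))
v = √(2 × 7040 / (1.02 × 13.1 × 0.204)) = √5165 = 71.9 m/s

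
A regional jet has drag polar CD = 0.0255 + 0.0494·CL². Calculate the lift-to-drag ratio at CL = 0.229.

L/D = 8.15

CD = 0.0255 + 0.0494 × 0.229² = 0.02809
L/D = CL/CD = 0.229 / 0.02809 = 8.15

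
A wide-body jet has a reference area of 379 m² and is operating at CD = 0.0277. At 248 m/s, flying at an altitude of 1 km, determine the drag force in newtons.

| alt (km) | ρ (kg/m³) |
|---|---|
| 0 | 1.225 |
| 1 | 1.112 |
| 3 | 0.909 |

At 1 km, from the table: ρ = 1.112 kg/m³.
Dynamic pressure q = ½ρv² = ½ × 1.112 × 248² = 34200 Pa.
D = q·S·CD = 34200 × 379 × 0.0277 = 3.59×10^5 N ≈ 359 kN

D = 3.59×10^5 N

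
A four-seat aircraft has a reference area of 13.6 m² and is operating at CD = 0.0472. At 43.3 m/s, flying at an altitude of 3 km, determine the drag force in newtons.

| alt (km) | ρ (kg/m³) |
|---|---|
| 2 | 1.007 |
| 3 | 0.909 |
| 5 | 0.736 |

D = 547 N

At 3 km, from the table: ρ = 0.909 kg/m³.
Dynamic pressure q = ½ρv² = ½ × 0.909 × 43.3² = 852.1 Pa.
D = q·S·CD = 852.1 × 13.6 × 0.0472 = 547 N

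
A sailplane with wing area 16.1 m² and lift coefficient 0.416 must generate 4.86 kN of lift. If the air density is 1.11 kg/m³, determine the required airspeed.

v = 36.2 m/s

L = ½ρv²S·CL ⇒ v = √(2L/(ρ·S·CL))
v = √(2 × 4860 / (1.11 × 16.1 × 0.416)) = √1307 = 36.2 m/s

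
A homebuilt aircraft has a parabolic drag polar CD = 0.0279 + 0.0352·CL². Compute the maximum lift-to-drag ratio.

(L/D)max = 16

For CD = CD0 + K·CL², (L/D)max occurs at CL* = √(CD0/K) and equals 1/(2√(K·CD0)).
(L/D)max = 1/(2√(0.0352 × 0.0279)) = 1/(2 × 0.03134) = 16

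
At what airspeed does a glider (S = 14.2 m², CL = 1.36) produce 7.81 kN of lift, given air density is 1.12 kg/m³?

L = ½ρv²S·CL ⇒ v = √(2L/(ρ·S·CL))
v = √(2 × 7810 / (1.12 × 14.2 × 1.36)) = √722.2 = 26.9 m/s

v = 26.9 m/s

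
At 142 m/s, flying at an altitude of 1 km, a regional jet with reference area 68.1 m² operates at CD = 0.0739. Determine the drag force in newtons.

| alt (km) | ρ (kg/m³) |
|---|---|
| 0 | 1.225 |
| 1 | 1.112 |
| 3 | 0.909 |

At 1 km, from the table: ρ = 1.112 kg/m³.
Dynamic pressure q = ½ρv² = ½ × 1.112 × 142² = 11210 Pa.
D = q·S·CD = 11210 × 68.1 × 0.0739 = 56400 N ≈ 56.4 kN

D = 56400 N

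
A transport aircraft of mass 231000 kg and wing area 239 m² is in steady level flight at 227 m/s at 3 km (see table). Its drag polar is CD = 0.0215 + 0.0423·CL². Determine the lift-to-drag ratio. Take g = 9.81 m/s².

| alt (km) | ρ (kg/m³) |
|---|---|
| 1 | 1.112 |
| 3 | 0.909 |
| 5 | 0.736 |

At 3 km, from the table: ρ = 0.909 kg/m³.
Level flight ⇒ L = W = m·g = 231000 × 9.81 = 2.2661×10^6 N.
Dynamic pressure q = 0.5 × 0.909 × 227² = 23420 Pa.
CL = 2W/(ρv²S) = 2×2.2661×10^6/(0.909×227²×239) = 0.4049.
CD = 0.0215 + 0.0423 × 0.4049² = 0.02843.
L/D = CL/CD = 0.4049 / 0.02843 = 14.2

L/D = 14.2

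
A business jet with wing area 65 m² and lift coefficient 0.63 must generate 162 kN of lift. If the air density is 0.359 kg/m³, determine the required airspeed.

v = 148 m/s

L = ½ρv²S·CL ⇒ v = √(2L/(ρ·S·CL))
v = √(2 × 1.62×10^5 / (0.359 × 65 × 0.63)) = √22040 = 148 m/s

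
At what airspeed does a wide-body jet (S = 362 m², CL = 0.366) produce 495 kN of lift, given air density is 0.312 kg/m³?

L = ½ρv²S·CL ⇒ v = √(2L/(ρ·S·CL))
v = √(2 × 4.95×10^5 / (0.312 × 362 × 0.366)) = √23950 = 155 m/s

v = 155 m/s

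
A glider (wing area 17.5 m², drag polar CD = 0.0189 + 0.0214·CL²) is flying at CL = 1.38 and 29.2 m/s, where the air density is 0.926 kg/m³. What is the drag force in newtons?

D = 412 N

CD = 0.0189 + 0.0214 × 1.38² = 0.05965
D = ½ρv²S·CD = ½ × 0.926 × 29.2² × 17.5 × 0.05965 = 412 N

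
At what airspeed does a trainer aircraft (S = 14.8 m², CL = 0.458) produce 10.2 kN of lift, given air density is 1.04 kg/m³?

L = ½ρv²S·CL ⇒ v = √(2L/(ρ·S·CL))
v = √(2 × 10200 / (1.04 × 14.8 × 0.458)) = √2894 = 53.8 m/s

v = 53.8 m/s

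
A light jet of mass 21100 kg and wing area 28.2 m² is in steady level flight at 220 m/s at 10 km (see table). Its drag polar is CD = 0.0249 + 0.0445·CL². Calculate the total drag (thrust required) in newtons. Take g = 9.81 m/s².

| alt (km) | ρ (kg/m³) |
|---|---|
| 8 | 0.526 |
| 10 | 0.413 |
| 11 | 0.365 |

At 10 km, from the table: ρ = 0.413 kg/m³.
In steady level flight, lift balances weight: W = mg = 21100 × 9.81 = 2.0699×10^5 N.
Dynamic pressure q = 0.5 × 0.413 × 220² = 9995 Pa.
CL = W/(q·S) = 2.0699×10^5 / (9995 × 28.2) = 0.7344.
CD = 0.0249 + 0.0445 × 0.7344² = 0.0489.
D = q·S·CD = 9995 × 28.2 × 0.0489 = 13780 N

D = 13800 N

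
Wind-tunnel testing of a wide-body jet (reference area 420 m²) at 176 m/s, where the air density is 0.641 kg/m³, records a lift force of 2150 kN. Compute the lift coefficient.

From L = ½ρv²S·CL, rearranging gives CL = 2L/(ρv²S).
CL = 2 × 2.15×10^6 / (0.641 × 176² × 420) = 0.516

CL = 0.516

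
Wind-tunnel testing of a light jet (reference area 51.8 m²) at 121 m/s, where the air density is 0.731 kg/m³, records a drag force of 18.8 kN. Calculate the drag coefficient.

From D = ½ρv²S·CD, rearranging gives CD = 2D/(ρv²S).
CD = 2 × 18800 / (0.731 × 121² × 51.8) = 0.0678

CD = 0.0678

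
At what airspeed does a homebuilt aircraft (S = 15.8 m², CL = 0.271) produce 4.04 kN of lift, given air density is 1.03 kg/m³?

L = ½ρv²S·CL ⇒ v = √(2L/(ρ·S·CL))
v = √(2 × 4040 / (1.03 × 15.8 × 0.271)) = √1832 = 42.8 m/s

v = 42.8 m/s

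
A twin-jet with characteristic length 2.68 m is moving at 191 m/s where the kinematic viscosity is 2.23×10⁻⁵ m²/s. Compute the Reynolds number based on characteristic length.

Re = 2.3×10^7

Re = v·c/ν = 191 × 2.68 / (2.23×10⁻⁵) = 2.3×10^7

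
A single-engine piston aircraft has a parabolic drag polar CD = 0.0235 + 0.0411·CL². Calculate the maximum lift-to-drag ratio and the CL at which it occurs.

(L/D)max = 16.1, at CL = 0.756

For CD = CD0 + K·CL², (L/D)max occurs at CL* = √(CD0/K) and equals 1/(2√(K·CD0)).
(L/D)max = 1/(2√(0.0411 × 0.0235)) = 1/(2 × 0.03108) = 16.1
CL* = √(0.0235/0.0411) = 0.756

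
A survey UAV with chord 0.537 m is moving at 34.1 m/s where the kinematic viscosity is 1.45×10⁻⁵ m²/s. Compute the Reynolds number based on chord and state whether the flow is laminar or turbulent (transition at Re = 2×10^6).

Re = v·c/ν = 34.1 × 0.537 / (1.45×10⁻⁵) = 1.26×10^6
Since 1.26×10^6 < 2×10^6, the flow is laminar.

Re = 1.26×10^6 (laminar)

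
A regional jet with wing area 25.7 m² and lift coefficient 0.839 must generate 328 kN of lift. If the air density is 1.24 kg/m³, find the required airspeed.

L = ½ρv²S·CL ⇒ v = √(2L/(ρ·S·CL))
v = √(2 × 3.28×10^5 / (1.24 × 25.7 × 0.839)) = √24540 = 157 m/s

v = 157 m/s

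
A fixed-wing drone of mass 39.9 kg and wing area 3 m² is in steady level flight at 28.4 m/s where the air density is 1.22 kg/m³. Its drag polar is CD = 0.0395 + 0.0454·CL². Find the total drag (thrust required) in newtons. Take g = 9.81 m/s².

Level flight ⇒ L = W = m·g = 39.9 × 9.81 = 391.42 N.
Dynamic pressure q = 0.5 × 1.22 × 28.4² = 492 Pa.
Required CL = L/(qS) = 391.42/(492·3) = 0.2652.
CD = 0.0395 + 0.0454 × 0.2652² = 0.04269.
D = q·S·CD = 492 × 3 × 0.04269 = 63.01 N

D = 63 N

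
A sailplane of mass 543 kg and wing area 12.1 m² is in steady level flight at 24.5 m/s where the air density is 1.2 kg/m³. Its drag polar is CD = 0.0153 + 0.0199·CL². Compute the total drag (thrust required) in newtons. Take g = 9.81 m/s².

In steady level flight, lift balances weight: W = mg = 543 × 9.81 = 5326.8 N.
Dynamic pressure q = 0.5 × 1.2 × 24.5² = 360.1 Pa.
Required CL = L/(qS) = 5326.8/(360.1·12.1) = 1.222.
CD = 0.0153 + 0.0199 × 1.222² = 0.04503.
D = q·S·CD = 360.1 × 12.1 × 0.04503 = 196.2 N

D = 196 N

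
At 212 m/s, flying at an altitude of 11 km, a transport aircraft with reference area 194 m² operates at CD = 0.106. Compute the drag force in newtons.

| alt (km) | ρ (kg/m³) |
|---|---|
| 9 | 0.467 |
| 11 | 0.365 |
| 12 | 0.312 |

D = 1.69×10^5 N

At 11 km, from the table: ρ = 0.365 kg/m³.
Dynamic pressure q = ½ρv² = ½ × 0.365 × 212² = 8202 Pa.
D = q·S·CD = 8202 × 194 × 0.106 = 1.69×10^5 N ≈ 169 kN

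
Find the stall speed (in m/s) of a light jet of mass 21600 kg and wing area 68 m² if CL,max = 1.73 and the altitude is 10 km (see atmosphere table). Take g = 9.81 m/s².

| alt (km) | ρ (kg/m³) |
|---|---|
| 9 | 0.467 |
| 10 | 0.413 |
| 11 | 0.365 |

V_stall = 93.4 m/s

At 10 km, from the table: ρ = 0.413 kg/m³.
At stall, lift equals weight: L = W = m·g = 21600 × 9.81 = 2.119×10^5 N.
V_stall = √(2W/(ρ·S·CL,max)) = √(2 × 2.119×10^5 / (0.413 × 68 × 1.73))
V_stall = √8723 = 93.4 m/s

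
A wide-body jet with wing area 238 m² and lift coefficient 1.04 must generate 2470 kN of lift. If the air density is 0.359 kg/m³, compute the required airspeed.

L = ½ρv²S·CL ⇒ v = √(2L/(ρ·S·CL))
v = √(2 × 2.47×10^6 / (0.359 × 238 × 1.04)) = √55590 = 236 m/s

v = 236 m/s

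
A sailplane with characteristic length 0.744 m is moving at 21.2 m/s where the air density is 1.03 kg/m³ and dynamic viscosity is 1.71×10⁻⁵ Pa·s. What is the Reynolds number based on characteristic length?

Re = 9.5×10^5

Re = ρ·v·c/μ = 1.03 × 21.2 × 0.744 / (1.71×10⁻⁵) = 9.5×10^5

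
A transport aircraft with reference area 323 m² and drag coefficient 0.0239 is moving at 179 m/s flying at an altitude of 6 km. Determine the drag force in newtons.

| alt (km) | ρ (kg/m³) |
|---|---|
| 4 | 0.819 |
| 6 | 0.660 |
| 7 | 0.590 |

At 6 km, from the table: ρ = 0.660 kg/m³.
Dynamic pressure q = ½ρv² = ½ × 0.66 × 179² = 10570 Pa.
D = q·S·CD = 10570 × 323 × 0.0239 = 81600 N ≈ 81.6 kN

D = 81600 N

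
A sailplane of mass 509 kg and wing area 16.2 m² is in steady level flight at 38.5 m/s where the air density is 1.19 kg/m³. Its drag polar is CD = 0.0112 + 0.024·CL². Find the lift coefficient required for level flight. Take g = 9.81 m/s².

In steady level flight, lift balances weight: W = mg = 509 × 9.81 = 4993.3 N.
Dynamic pressure q = 0.5 × 1.19 × 38.5² = 881.9 Pa.
Required CL = L/(qS) = 4993.3/(881.9·16.2) = 0.3495.

CL = 0.349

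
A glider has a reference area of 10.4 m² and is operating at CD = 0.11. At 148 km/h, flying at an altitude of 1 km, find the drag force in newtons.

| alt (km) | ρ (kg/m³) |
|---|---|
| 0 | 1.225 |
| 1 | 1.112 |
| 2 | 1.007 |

At 1 km, from the table: ρ = 1.112 kg/m³.
Convert speed: v = 148 km/h ÷ 3.6 = 41.11 m/s.
Dynamic pressure q = ½ρv² = ½ × 1.112 × 41.11² = 939.7 Pa.
D = q·S·CD = 939.7 × 10.4 × 0.11 = 1080 N

D = 1080 N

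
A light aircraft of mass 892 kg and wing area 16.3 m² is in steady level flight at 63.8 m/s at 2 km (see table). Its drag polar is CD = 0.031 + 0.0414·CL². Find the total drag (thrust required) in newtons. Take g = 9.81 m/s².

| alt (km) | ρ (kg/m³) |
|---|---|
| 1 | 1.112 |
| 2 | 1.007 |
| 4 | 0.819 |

At 2 km, from the table: ρ = 1.007 kg/m³.
Weight W = mg = 892 × 9.81 = 8750.5 N; in level flight L = W.
Dynamic pressure q = 0.5 × 1.007 × 63.8² = 2049 Pa.
CL = W/(q·S) = 8750.5 / (2049 × 16.3) = 0.2619.
CD = 0.031 + 0.0414 × 0.2619² = 0.03384.
D = q·S·CD = 2049 × 16.3 × 0.03384 = 1130 N

D = 1130 N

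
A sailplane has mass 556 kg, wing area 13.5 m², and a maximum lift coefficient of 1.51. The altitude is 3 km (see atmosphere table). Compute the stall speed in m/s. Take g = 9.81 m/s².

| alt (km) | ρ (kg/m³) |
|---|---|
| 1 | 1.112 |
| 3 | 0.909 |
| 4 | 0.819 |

At 3 km, from the table: ρ = 0.909 kg/m³.
Weight W = mg = 556 × 9.81 = 5454 N.
V_stall = √(2W/(ρ·S·CL,max)) = √(2 × 5454 / (0.909 × 13.5 × 1.51))
V_stall = √588.7 = 24.3 m/s

V_stall = 24.3 m/s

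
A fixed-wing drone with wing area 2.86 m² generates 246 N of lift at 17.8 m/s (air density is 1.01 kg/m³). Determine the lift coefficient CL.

From L = ½ρv²S·CL, rearranging gives CL = 2L/(ρv²S).
CL = 2 × 246 / (1.01 × 17.8² × 2.86) = 0.538

CL = 0.538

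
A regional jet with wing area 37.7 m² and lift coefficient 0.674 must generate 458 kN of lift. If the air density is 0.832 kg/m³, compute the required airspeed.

v = 208 m/s

L = ½ρv²S·CL ⇒ v = √(2L/(ρ·S·CL))
v = √(2 × 4.58×10^5 / (0.832 × 37.7 × 0.674)) = √43330 = 208 m/s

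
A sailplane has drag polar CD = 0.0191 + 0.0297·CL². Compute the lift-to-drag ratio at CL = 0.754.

L/D = 21

CD = 0.0191 + 0.0297 × 0.754² = 0.03598
L/D = CL/CD = 0.754 / 0.03598 = 21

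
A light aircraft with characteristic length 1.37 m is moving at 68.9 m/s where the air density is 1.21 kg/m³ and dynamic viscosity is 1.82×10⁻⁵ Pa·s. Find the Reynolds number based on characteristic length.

Re = ρ·v·c/μ = 1.21 × 68.9 × 1.37 / (1.82×10⁻⁵) = 6.28×10^6

Re = 6.28×10^6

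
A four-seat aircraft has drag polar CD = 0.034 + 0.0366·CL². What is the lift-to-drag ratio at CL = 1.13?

CD = 0.034 + 0.0366 × 1.13² = 0.08073
L/D = CL/CD = 1.13 / 0.08073 = 14

L/D = 14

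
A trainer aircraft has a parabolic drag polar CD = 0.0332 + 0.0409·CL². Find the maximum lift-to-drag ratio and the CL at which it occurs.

For CD = CD0 + K·CL², (L/D)max occurs at CL* = √(CD0/K) and equals 1/(2√(K·CD0)).
(L/D)max = 1/(2√(0.0409 × 0.0332)) = 1/(2 × 0.03685) = 13.6
CL* = √(0.0332/0.0409) = 0.901

(L/D)max = 13.6, at CL = 0.901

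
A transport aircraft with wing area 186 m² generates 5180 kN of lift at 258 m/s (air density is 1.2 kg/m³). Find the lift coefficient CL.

From L = ½ρv²S·CL, rearranging gives CL = 2L/(ρv²S).
CL = 2 × 5.18×10^6 / (1.2 × 258² × 186) = 0.697

CL = 0.697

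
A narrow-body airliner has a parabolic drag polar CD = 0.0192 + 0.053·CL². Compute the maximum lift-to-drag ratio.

For CD = CD0 + K·CL², (L/D)max occurs at CL* = √(CD0/K) and equals 1/(2√(K·CD0)).
(L/D)max = 1/(2√(0.053 × 0.0192)) = 1/(2 × 0.0319) = 15.7

(L/D)max = 15.7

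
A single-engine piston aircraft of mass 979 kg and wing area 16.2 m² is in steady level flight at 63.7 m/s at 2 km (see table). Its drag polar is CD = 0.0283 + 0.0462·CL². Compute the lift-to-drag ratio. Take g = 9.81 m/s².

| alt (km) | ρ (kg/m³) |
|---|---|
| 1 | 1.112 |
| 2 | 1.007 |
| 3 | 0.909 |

At 2 km, from the table: ρ = 1.007 kg/m³.
In steady level flight, lift balances weight: W = mg = 979 × 9.81 = 9604 N.
q = ½ρv² = ½ × 1.007 × 63.7² = 2043 Pa.
Required CL = L/(qS) = 9604/(2043·16.2) = 0.2902.
CD = 0.0283 + 0.0462 × 0.2902² = 0.03219.
L/D = CL/CD = 0.2902 / 0.03219 = 9.01

L/D = 9.01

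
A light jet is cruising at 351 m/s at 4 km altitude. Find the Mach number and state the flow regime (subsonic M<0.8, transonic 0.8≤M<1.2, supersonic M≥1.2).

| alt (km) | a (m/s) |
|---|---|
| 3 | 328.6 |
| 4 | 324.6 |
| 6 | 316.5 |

At 4 km, from the table: a = 324.6 m/s.
M = v/a = 351 / 324.6 = 1.08
M = 1.08 → transonic.

M = 1.08 (transonic)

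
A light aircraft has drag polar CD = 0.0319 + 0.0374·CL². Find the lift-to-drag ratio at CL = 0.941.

L/D = 14.5

CD = 0.0319 + 0.0374 × 0.941² = 0.06502
L/D = CL/CD = 0.941 / 0.06502 = 14.5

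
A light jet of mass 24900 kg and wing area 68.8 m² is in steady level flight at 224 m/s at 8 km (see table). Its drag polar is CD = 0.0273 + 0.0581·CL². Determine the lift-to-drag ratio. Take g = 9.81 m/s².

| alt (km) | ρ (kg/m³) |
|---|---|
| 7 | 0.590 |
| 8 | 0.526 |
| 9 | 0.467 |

At 8 km, from the table: ρ = 0.526 kg/m³.
Weight W = mg = 24900 × 9.81 = 2.4427×10^5 N; in level flight L = W.
q = ½ρv² = ½ × 0.526 × 224² = 13200 Pa.
CL = 2W/(ρv²S) = 2×2.4427×10^5/(0.526×224²×68.8) = 0.269.
CD = 0.0273 + 0.0581 × 0.269² = 0.03151.
L/D = CL/CD = 0.269 / 0.03151 = 8.54

L/D = 8.54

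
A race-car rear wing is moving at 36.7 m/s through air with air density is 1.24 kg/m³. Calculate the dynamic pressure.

q = ½ρv² = ½ × 1.24 × 36.7² = 835 Pa

q = 835 Pa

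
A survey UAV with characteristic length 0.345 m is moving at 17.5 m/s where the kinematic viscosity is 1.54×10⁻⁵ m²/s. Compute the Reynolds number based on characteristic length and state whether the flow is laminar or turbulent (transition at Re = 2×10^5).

Re = v·c/ν = 17.5 × 0.345 / (1.54×10⁻⁵) = 3.92×10^5
Since 3.92×10^5 > 2×10^5, the flow is turbulent.

Re = 3.92×10^5 (turbulent)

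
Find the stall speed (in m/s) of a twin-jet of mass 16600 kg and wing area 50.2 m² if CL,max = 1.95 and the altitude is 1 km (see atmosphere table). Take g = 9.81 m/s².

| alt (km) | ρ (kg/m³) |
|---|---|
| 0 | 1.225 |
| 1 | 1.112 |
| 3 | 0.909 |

At 1 km, from the table: ρ = 1.112 kg/m³.
At stall, lift equals weight: L = W = m·g = 16600 × 9.81 = 1.628×10^5 N.
V_stall = √(2W/(ρ·S·CL,max)) = √(2 × 1.628×10^5 / (1.112 × 50.2 × 1.95))
V_stall = √2992 = 54.7 m/s

V_stall = 54.7 m/s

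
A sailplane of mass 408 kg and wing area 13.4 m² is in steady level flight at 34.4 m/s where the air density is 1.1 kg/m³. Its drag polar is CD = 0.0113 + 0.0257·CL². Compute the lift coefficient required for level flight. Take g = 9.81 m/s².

Weight W = mg = 408 × 9.81 = 4002.5 N; in level flight L = W.
q = ½ρv² = ½ × 1.1 × 34.4² = 650.8 Pa.
CL = W/(q·S) = 4002.5 / (650.8 × 13.4) = 0.4589.

CL = 0.459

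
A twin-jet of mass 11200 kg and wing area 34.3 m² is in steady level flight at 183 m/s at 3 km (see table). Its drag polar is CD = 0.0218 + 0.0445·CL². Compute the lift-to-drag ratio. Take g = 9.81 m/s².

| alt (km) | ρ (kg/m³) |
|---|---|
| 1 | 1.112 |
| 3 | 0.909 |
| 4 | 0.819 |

At 3 km, from the table: ρ = 0.909 kg/m³.
In steady level flight, lift balances weight: W = mg = 11200 × 9.81 = 1.0987×10^5 N.
Dynamic pressure q = 0.5 × 0.909 × 183² = 15220 Pa.
CL = W/(q·S) = 1.0987×10^5 / (15220 × 34.3) = 0.2105.
CD = 0.0218 + 0.0445 × 0.2105² = 0.02377.
L/D = CL/CD = 0.2105 / 0.02377 = 8.85

L/D = 8.85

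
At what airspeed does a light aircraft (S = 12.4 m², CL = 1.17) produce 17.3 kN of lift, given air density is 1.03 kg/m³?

L = ½ρv²S·CL ⇒ v = √(2L/(ρ·S·CL))
v = √(2 × 17300 / (1.03 × 12.4 × 1.17)) = √2315 = 48.1 m/s

v = 48.1 m/s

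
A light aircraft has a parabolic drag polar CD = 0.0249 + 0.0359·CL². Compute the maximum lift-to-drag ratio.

(L/D)max = 16.7

For CD = CD0 + K·CL², (L/D)max occurs at CL* = √(CD0/K) and equals 1/(2√(K·CD0)).
(L/D)max = 1/(2√(0.0359 × 0.0249)) = 1/(2 × 0.0299) = 16.7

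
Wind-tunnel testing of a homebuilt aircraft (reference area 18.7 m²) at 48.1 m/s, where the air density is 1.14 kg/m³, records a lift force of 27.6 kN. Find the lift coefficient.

CL = 1.12

From L = ½ρv²S·CL, rearranging gives CL = 2L/(ρv²S).
CL = 2 × 27600 / (1.14 × 48.1² × 18.7) = 1.12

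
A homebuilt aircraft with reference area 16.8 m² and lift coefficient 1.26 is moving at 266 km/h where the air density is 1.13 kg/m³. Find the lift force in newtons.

L = 65300 N

Convert speed: v = 266 km/h ÷ 3.6 = 73.89 m/s.
L = ½ρv²S·CL = ½ × 1.13 × 73.89² × 16.8 × 1.26 = 65300 N ≈ 65.3 kN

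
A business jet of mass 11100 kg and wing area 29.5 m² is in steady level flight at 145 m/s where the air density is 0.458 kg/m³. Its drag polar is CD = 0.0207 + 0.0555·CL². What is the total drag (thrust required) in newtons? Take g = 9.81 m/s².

In steady level flight, lift balances weight: W = mg = 11100 × 9.81 = 1.0889×10^5 N.
q = ½ρv² = ½ × 0.458 × 145² = 4815 Pa.
CL = W/(q·S) = 1.0889×10^5 / (4815 × 29.5) = 0.7667.
CD = 0.0207 + 0.0555 × 0.7667² = 0.05332.
D = q·S·CD = 4815 × 29.5 × 0.05332 = 7573 N

D = 7570 N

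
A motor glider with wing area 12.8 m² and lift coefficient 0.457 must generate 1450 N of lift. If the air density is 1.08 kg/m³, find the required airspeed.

v = 21.4 m/s

L = ½ρv²S·CL ⇒ v = √(2L/(ρ·S·CL))
v = √(2 × 1450 / (1.08 × 12.8 × 0.457)) = √459 = 21.4 m/s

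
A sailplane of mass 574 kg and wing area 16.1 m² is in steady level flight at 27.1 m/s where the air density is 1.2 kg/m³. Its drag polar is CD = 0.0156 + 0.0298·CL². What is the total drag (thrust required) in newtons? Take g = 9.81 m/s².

D = 244 N

In steady level flight, lift balances weight: W = mg = 574 × 9.81 = 5630.9 N.
Dynamic pressure q = 0.5 × 1.2 × 27.1² = 440.6 Pa.
CL = 2W/(ρv²S) = 2×5630.9/(1.2×27.1²×16.1) = 0.7937.
CD = 0.0156 + 0.0298 × 0.7937² = 0.03437.
D = q·S·CD = 440.6 × 16.1 × 0.03437 = 243.9 N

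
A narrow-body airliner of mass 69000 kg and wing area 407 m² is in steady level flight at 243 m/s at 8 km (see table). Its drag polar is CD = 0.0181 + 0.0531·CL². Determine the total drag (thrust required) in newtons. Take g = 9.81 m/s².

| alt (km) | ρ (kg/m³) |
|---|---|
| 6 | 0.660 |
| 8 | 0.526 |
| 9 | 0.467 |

At 8 km, from the table: ρ = 0.526 kg/m³.
Level flight ⇒ L = W = m·g = 69000 × 9.81 = 6.7689×10^5 N.
Dynamic pressure q = 0.5 × 0.526 × 243² = 15530 Pa.
Required CL = L/(qS) = 6.7689×10^5/(15530·407) = 0.1071.
CD = 0.0181 + 0.0531 × 0.1071² = 0.01871.
D = q·S·CD = 15530 × 407 × 0.01871 = 1.183×10^5 N

D = 1.18×10^5 N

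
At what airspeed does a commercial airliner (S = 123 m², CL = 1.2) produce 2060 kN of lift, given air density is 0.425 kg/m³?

v = 256 m/s

L = ½ρv²S·CL ⇒ v = √(2L/(ρ·S·CL))
v = √(2 × 2.06×10^6 / (0.425 × 123 × 1.2)) = √65680 = 256 m/s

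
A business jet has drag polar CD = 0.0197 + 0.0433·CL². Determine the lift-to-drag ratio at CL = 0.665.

L/D = 17.1

CD = 0.0197 + 0.0433 × 0.665² = 0.03885
L/D = CL/CD = 0.665 / 0.03885 = 17.1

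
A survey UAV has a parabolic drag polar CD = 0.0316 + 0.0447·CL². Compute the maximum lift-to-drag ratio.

For CD = CD0 + K·CL², (L/D)max occurs at CL* = √(CD0/K) and equals 1/(2√(K·CD0)).
(L/D)max = 1/(2√(0.0447 × 0.0316)) = 1/(2 × 0.03758) = 13.3

(L/D)max = 13.3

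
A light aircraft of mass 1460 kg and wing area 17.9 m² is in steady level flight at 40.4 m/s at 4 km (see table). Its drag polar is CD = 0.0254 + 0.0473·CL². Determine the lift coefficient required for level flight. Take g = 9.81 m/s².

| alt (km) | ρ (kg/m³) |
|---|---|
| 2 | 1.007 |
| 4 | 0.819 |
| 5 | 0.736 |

At 4 km, from the table: ρ = 0.819 kg/m³.
Level flight ⇒ L = W = m·g = 1460 × 9.81 = 14323 N.
Dynamic pressure q = 0.5 × 0.819 × 40.4² = 668.4 Pa.
CL = W/(q·S) = 14323 / (668.4 × 17.9) = 1.197.

CL = 1.2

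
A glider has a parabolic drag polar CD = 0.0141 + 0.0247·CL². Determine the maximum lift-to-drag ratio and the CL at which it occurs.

For CD = CD0 + K·CL², (L/D)max occurs at CL* = √(CD0/K) and equals 1/(2√(K·CD0)).
(L/D)max = 1/(2√(0.0247 × 0.0141)) = 1/(2 × 0.01866) = 26.8
CL* = √(0.0141/0.0247) = 0.756

(L/D)max = 26.8, at CL = 0.756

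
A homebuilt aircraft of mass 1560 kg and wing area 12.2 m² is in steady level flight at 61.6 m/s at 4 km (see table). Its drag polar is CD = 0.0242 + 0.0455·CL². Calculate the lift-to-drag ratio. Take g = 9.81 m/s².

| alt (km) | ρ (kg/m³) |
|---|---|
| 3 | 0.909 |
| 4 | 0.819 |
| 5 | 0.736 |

At 4 km, from the table: ρ = 0.819 kg/m³.
Level flight ⇒ L = W = m·g = 1560 × 9.81 = 15304 N.
q = ½ρv² = ½ × 0.819 × 61.6² = 1554 Pa.
CL = 2W/(ρv²S) = 2×15304/(0.819×61.6²×12.2) = 0.8073.
CD = 0.0242 + 0.0455 × 0.8073² = 0.05385.
L/D = CL/CD = 0.8073 / 0.05385 = 15

L/D = 15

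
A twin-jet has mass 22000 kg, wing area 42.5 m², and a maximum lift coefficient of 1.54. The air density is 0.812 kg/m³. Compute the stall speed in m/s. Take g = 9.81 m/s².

Weight W = mg = 22000 × 9.81 = 2.158×10^5 N.
V_stall = √(2W/(ρ·S·CL,max)) = √(2 × 2.158×10^5 / (0.812 × 42.5 × 1.54))
V_stall = √8122 = 90.1 m/s

V_stall = 90.1 m/s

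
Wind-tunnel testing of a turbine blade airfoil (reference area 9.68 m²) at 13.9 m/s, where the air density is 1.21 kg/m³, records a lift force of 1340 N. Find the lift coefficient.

CL = 1.18

From L = ½ρv²S·CL, rearranging gives CL = 2L/(ρv²S).
CL = 2 × 1340 / (1.21 × 13.9² × 9.68) = 1.18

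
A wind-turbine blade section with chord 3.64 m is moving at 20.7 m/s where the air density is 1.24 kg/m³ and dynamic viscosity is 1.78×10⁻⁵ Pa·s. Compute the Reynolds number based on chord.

Re = ρ·v·c/μ = 1.24 × 20.7 × 3.64 / (1.78×10⁻⁵) = 5.25×10^6

Re = 5.25×10^6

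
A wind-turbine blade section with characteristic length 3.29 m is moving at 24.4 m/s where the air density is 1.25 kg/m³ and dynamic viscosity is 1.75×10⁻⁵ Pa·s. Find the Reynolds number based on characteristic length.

Re = ρ·v·c/μ = 1.25 × 24.4 × 3.29 / (1.75×10⁻⁵) = 5.73×10^6

Re = 5.73×10^6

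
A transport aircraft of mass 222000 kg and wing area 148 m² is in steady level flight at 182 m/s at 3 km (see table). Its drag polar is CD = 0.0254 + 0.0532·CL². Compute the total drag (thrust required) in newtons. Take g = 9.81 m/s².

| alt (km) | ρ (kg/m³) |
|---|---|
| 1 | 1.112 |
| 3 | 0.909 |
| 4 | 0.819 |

D = 1.7×10^5 N

At 3 km, from the table: ρ = 0.909 kg/m³.
Level flight ⇒ L = W = m·g = 222000 × 9.81 = 2.1778×10^6 N.
Dynamic pressure q = 0.5 × 0.909 × 182² = 15050 Pa.
CL = 2W/(ρv²S) = 2×2.1778×10^6/(0.909×182²×148) = 0.9774.
CD = 0.0254 + 0.0532 × 0.9774² = 0.07623.
D = q·S·CD = 15050 × 148 × 0.07623 = 1.698×10^5 N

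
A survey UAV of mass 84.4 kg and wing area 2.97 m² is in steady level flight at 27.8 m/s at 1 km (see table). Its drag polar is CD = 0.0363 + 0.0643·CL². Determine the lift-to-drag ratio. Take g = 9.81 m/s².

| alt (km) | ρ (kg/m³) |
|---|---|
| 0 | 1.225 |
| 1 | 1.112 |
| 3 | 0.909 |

At 1 km, from the table: ρ = 1.112 kg/m³.
In steady level flight, lift balances weight: W = mg = 84.4 × 9.81 = 827.96 N.
Dynamic pressure q = 0.5 × 1.112 × 27.8² = 429.7 Pa.
CL = W/(q·S) = 827.96 / (429.7 × 2.97) = 0.6488.
CD = 0.0363 + 0.0643 × 0.6488² = 0.06336.
L/D = CL/CD = 0.6488 / 0.06336 = 10.2

L/D = 10.2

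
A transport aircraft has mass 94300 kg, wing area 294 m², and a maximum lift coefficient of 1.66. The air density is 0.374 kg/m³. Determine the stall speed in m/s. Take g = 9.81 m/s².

Stall occurs when L = W at CL,max. W = mg = 94300 × 9.81 = 9.251×10^5 N.
V_stall = √(2W/(ρ·S·CL,max)) = √(2 × 9.251×10^5 / (0.374 × 294 × 1.66))
V_stall = √10140 = 101 m/s

V_stall = 101 m/s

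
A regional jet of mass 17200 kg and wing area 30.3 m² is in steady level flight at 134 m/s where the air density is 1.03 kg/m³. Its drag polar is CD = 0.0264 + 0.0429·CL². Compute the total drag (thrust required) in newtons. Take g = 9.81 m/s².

D = 11800 N

Level flight ⇒ L = W = m·g = 17200 × 9.81 = 1.6873×10^5 N.
q = ½ρv² = ½ × 1.03 × 134² = 9247 Pa.
Required CL = L/(qS) = 1.6873×10^5/(9247·30.3) = 0.6022.
CD = 0.0264 + 0.0429 × 0.6022² = 0.04196.
D = q·S·CD = 9247 × 30.3 × 0.04196 = 11760 N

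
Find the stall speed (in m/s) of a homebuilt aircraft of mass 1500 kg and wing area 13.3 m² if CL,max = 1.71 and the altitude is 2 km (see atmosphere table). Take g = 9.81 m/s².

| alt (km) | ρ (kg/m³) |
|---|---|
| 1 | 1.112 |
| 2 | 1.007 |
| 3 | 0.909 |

At 2 km, from the table: ρ = 1.007 kg/m³.
At stall, lift equals weight: L = W = m·g = 1500 × 9.81 = 14720 N.
From L = ½ρV²S·CL,max = W: V_stall = √(2W/(ρSCL,max)) = √(2·14720/(1.007·13.3·1.71))
V_stall = √1285 = 35.8 m/s

V_stall = 35.8 m/s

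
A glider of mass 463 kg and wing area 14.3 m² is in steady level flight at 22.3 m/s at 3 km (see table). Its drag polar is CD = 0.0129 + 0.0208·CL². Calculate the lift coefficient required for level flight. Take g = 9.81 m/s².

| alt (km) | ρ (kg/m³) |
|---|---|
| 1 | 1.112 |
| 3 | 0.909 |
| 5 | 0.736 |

At 3 km, from the table: ρ = 0.909 kg/m³.
In steady level flight, lift balances weight: W = mg = 463 × 9.81 = 4542 N.
q = ½ρv² = ½ × 0.909 × 22.3² = 226 Pa.
CL = 2W/(ρv²S) = 2×4542/(0.909×22.3²×14.3) = 1.405.

CL = 1.41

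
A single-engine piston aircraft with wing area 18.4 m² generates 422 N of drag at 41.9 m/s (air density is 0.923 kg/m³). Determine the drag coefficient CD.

From D = ½ρv²S·CD, rearranging gives CD = 2D/(ρv²S).
CD = 2 × 422 / (0.923 × 41.9² × 18.4) = 0.0283

CD = 0.0283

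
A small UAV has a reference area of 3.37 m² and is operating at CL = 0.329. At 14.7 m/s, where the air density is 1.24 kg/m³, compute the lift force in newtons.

L = ½ρv²S·CL = ½ × 1.24 × 14.7² × 3.37 × 0.329 = 149 N

L = 149 N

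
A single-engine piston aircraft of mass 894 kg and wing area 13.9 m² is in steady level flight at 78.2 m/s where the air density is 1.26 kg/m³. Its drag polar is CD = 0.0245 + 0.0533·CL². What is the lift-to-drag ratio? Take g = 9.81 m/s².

Level flight ⇒ L = W = m·g = 894 × 9.81 = 8770.1 N.
q = ½ρv² = ½ × 1.26 × 78.2² = 3853 Pa.
CL = 2W/(ρv²S) = 2×8770.1/(1.26×78.2²×13.9) = 0.1638.
CD = 0.0245 + 0.0533 × 0.1638² = 0.02593.
L/D = CL/CD = 0.1638 / 0.02593 = 6.32

L/D = 6.32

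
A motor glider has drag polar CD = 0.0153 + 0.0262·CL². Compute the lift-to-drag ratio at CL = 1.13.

L/D = 23.2

CD = 0.0153 + 0.0262 × 1.13² = 0.04875
L/D = CL/CD = 1.13 / 0.04875 = 23.2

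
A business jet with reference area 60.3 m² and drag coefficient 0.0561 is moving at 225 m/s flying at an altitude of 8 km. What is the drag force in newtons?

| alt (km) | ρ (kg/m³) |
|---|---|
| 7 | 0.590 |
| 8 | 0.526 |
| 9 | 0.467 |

At 8 km, from the table: ρ = 0.526 kg/m³.
Dynamic pressure q = ½ρv² = ½ × 0.526 × 225² = 13310 Pa.
D = q·S·CD = 13310 × 60.3 × 0.0561 = 45000 N ≈ 45 kN

D = 45000 N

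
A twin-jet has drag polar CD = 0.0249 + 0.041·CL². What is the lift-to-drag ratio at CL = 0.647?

L/D = 15.4

CD = 0.0249 + 0.041 × 0.647² = 0.04206
L/D = CL/CD = 0.647 / 0.04206 = 15.4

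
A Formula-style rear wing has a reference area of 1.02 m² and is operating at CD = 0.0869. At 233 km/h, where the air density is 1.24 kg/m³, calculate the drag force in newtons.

D = 230 N

Convert speed: v = 233 km/h ÷ 3.6 = 64.72 m/s.
D = ½ρv²S·CD = ½ × 1.24 × 64.72² × 1.02 × 0.0869 = 230 N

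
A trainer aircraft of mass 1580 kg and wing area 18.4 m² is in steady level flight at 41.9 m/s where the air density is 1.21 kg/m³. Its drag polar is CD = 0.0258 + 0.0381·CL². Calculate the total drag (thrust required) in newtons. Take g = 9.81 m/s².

Level flight ⇒ L = W = m·g = 1580 × 9.81 = 15500 N.
Dynamic pressure q = 0.5 × 1.21 × 41.9² = 1062 Pa.
Required CL = L/(qS) = 15500/(1062·18.4) = 0.7931.
CD = 0.0258 + 0.0381 × 0.7931² = 0.04976.
D = q·S·CD = 1062 × 18.4 × 0.04976 = 972.6 N

D = 973 N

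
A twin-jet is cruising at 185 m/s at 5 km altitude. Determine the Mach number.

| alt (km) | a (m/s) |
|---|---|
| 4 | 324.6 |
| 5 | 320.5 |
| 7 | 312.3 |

At 5 km, from the table: a = 320.5 m/s.
M = v/a = 185 / 320.5 = 0.577

M = 0.577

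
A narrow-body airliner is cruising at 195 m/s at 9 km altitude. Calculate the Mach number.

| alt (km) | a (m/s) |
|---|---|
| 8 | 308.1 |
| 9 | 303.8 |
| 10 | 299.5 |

M = 0.642

At 9 km, from the table: a = 303.8 m/s.
M = v/a = 195 / 303.8 = 0.642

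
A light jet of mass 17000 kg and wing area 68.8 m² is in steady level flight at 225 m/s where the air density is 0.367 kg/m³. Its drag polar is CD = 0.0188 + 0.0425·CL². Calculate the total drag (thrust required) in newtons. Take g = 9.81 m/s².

D = 13900 N

Level flight ⇒ L = W = m·g = 17000 × 9.81 = 1.6677×10^5 N.
q = ½ρv² = ½ × 0.367 × 225² = 9290 Pa.
CL = W/(q·S) = 1.6677×10^5 / (9290 × 68.8) = 0.2609.
CD = 0.0188 + 0.0425 × 0.2609² = 0.02169.
D = q·S·CD = 9290 × 68.8 × 0.02169 = 13870 N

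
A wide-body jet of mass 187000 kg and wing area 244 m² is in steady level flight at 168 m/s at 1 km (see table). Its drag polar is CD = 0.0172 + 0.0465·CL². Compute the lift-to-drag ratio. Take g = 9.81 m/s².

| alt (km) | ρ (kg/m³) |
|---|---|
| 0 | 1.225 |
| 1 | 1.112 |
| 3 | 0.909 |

At 1 km, from the table: ρ = 1.112 kg/m³.
Level flight ⇒ L = W = m·g = 187000 × 9.81 = 1.8345×10^6 N.
q = ½ρv² = ½ × 1.112 × 168² = 15690 Pa.
CL = W/(q·S) = 1.8345×10^6 / (15690 × 244) = 0.4791.
CD = 0.0172 + 0.0465 × 0.4791² = 0.02787.
L/D = CL/CD = 0.4791 / 0.02787 = 17.2

L/D = 17.2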